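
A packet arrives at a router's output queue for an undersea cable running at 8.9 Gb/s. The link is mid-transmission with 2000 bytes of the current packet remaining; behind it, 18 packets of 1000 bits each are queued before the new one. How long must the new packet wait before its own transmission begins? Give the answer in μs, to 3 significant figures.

3.82 μs

Each queued packet: L/R = 1000/8900000000 = 0.11236 μs.
18 queued → 2.02247 μs.
Plus remaining 16000 bits of current packet: 1.79775 μs.
Queuing delay = 3.82 μs.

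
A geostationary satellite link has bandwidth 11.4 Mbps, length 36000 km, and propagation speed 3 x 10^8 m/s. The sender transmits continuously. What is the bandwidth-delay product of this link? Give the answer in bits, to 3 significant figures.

1370000 bits

Propagation delay = 36000000 / 300000000 = 0.12 s.
BDP = R × t_prop = 11400000 × 0.12 = 1368000 bits.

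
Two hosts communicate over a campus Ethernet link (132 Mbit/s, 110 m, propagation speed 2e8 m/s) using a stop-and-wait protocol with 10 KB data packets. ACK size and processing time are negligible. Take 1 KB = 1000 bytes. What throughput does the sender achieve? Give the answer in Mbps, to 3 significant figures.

t_tx = L/R = 80000/132000000 = 0.000606061 s.
t_prop = 110/200000000 = 5.5e-07 s; RTT = 1.1e-06 s.
Cycle = t_tx + RTT = 0.000607161 s.
Throughput = L / cycle = 80000 / 0.000607161 = 132 Mbps.

132 Mbps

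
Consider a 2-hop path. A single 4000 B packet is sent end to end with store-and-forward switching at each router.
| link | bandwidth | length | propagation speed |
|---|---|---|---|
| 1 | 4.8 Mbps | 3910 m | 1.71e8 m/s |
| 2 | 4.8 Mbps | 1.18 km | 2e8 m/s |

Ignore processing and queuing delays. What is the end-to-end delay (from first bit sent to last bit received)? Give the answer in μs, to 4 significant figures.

L = 4000 × 8 = 32000 bits.
Transmission delay per hop = L/R = 32000/4800000 = 6666.67 μs; 2 hops → 13333.3 μs.
Propagation delays (d/s per hop): 22.8655, 5.9 μs; sum = 28.7655 μs.
End-to-end = 13360 μs.

13360 μs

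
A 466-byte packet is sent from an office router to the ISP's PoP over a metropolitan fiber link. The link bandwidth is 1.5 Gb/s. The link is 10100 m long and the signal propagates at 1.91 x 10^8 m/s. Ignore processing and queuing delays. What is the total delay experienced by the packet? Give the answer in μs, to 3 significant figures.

L = 466 × 8 = 3728 bits.
Transmission delay = L/R = 3728 / 1500000000 = 2.48533 μs.
Propagation delay = d/s = 10100 m / 191000000 m/s = 52.8796 μs.
Total = 55.4 μs.

55.4 μs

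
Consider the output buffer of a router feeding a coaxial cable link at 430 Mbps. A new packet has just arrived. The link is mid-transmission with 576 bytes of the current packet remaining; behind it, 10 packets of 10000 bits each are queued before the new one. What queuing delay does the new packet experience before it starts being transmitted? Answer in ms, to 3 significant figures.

0.243 ms

Each queued packet: L/R = 10000/430000000 = 0.0232558 ms.
10 queued → 0.232558 ms.
Plus remaining 4608 bits of current packet: 0.0107163 ms.
Queuing delay = 0.243 ms.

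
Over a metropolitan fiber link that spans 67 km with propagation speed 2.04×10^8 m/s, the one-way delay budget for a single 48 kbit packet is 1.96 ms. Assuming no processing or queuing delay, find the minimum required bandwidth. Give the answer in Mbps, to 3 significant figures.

Propagation delay = 67000 / 204000000 = 0.328431 ms.
Transmission budget = 1.96 − 0.328431 = 1.63157 ms.
R ≥ L / t_tx = 48000 bits / 0.00163157 s = 29.4 Mbps.

29.4 Mbps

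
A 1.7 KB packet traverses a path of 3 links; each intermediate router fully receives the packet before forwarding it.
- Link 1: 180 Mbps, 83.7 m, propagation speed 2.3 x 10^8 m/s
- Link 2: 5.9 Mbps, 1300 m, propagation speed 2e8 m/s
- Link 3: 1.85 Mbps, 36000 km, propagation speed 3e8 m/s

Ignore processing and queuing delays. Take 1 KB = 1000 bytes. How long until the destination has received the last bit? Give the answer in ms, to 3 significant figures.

130 ms

L = 13600 bits.
Transmission delays (L/R per hop): 0.0755556, 2.30508, 7.35135 ms; sum = 9.73199 ms.
Propagation delays (d/s per hop): 0.000363913, 0.0065, 120 ms; sum = 120.007 ms.
End-to-end = 130 ms.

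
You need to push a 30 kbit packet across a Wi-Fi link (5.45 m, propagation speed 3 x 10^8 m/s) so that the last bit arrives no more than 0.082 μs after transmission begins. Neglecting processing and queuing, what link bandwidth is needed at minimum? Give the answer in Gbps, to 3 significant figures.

Propagation delay = 5.45 / 300000000 = 0.0181667 μs.
Transmission budget = 0.082 − 0.0181667 = 0.0638333 μs.
R ≥ L / t_tx = 30000 bits / 6.38333e-08 s = 470 Gbps.

470 Gbps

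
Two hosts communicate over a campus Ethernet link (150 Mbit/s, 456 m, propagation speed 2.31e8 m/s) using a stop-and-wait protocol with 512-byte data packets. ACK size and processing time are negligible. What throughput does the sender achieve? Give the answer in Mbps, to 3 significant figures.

131 Mbps

t_tx = L/R = 4096/150000000 = 2.73067e-05 s.
t_prop = 456/231000000 = 1.97403e-06 s; RTT = 3.94805e-06 s.
Cycle = t_tx + RTT = 3.12547e-05 s.
Throughput = L / cycle = 4096 / 3.12547e-05 = 131 Mbps.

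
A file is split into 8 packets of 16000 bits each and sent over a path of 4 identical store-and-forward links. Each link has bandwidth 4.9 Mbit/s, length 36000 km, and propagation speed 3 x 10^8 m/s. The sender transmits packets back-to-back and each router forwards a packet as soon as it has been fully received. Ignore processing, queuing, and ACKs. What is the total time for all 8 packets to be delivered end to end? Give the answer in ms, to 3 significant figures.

Per-hop transmission t_tx = L/R = 16000/4900000 = 3.26531 ms.
Per-hop propagation t_prop = 36000000/300000000 = 120 ms.
Pipeline fill: first packet needs 4·t_tx to clear all hops; remaining 7 packets each add one t_tx.
Total = (4+8-1)·t_tx + 4·t_prop = 11·3.26531 + 4·120 = 516 ms.

516 ms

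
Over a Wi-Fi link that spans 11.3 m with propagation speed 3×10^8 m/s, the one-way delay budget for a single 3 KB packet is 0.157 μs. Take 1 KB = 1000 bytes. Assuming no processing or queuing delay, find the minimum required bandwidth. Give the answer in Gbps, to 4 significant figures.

L = 24000 bits.
Propagation delay = 11.3 / 300000000 = 0.0376667 μs.
Transmission budget = 0.157 − 0.0376667 = 0.119333 μs.
R ≥ L / t_tx = 24000 bits / 1.19333e-07 s = 201.1 Gbps.

201.1 Gbps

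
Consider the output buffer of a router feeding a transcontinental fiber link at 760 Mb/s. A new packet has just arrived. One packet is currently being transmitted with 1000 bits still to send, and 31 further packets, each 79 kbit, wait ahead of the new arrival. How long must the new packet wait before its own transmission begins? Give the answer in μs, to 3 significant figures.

Each queued packet: L/R = 79000/760000000 = 103.947 μs.
31 queued → 3222.37 μs.
Plus remaining 1000 bits of current packet: 1.31579 μs.
Queuing delay = 3220 μs.

3220 μs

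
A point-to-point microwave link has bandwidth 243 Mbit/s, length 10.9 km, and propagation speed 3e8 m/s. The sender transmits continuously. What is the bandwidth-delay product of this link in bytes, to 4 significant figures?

1104 bytes

Propagation delay = 10900 / 300000000 = 3.63333e-05 s.
BDP = R × t_prop = 243000000 × 3.63333e-05 = 8829 bits.
In bytes: 8829/8 = 1104 bytes.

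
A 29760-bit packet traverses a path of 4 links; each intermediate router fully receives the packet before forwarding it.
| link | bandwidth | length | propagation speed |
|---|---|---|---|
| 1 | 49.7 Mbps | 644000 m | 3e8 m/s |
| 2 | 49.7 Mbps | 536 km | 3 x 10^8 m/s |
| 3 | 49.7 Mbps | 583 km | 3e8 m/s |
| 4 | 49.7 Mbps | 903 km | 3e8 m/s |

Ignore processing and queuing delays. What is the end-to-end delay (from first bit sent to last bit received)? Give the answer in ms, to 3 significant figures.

Transmission delay per hop = L/R = 29760/49700000 = 0.598793 ms; 4 hops → 2.39517 ms.
Propagation delays (d/s per hop): 2.14667, 1.78667, 1.94333, 3.01 ms; sum = 8.88667 ms.
End-to-end = 11.3 ms.

11.3 ms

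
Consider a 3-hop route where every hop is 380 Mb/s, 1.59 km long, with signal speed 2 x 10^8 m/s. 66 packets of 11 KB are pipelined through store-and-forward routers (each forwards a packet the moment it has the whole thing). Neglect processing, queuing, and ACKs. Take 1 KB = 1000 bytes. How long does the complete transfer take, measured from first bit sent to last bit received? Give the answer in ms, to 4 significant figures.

Per-hop transmission t_tx = L/R = 88000/380000000 = 0.231579 ms.
Per-hop propagation t_prop = 1590/200000000 = 0.00795 ms.
Pipeline fill: first packet needs 3·t_tx to clear all hops; remaining 65 packets each add one t_tx.
Total = (3+66-1)·t_tx + 3·t_prop = 68·0.231579 + 3·0.00795 = 15.77 ms.

15.77 ms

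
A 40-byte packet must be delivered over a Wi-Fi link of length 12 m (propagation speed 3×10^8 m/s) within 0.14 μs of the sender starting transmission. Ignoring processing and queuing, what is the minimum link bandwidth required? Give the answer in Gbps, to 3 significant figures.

L = 320 bits.
Propagation delay = 12 / 300000000 = 0.04 μs.
Transmission budget = 0.14 − 0.04 = 0.1 μs.
R ≥ L / t_tx = 320 bits / 1e-07 s = 3.20 Gbps.

3.20 Gbps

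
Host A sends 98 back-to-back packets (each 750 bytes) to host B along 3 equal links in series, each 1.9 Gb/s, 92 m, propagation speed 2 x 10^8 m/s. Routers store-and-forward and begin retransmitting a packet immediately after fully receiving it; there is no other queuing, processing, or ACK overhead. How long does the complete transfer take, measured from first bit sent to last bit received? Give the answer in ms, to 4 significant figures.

Per-hop transmission t_tx = L/R = 6000/1900000000 = 0.00315789 ms.
Per-hop propagation t_prop = 92/200000000 = 0.00046 ms.
Pipeline fill: first packet needs 3·t_tx to clear all hops; remaining 97 packets each add one t_tx.
Total = (3+98-1)·t_tx + 3·t_prop = 100·0.00315789 + 3·0.00046 = 0.3172 ms.

0.3172 ms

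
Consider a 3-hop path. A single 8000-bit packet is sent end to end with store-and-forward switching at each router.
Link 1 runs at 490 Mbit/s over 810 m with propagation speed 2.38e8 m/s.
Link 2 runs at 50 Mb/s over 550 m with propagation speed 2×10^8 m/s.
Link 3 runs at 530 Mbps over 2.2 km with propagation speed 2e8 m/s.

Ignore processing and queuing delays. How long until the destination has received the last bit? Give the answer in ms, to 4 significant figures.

0.2086 ms

Transmission delays (L/R per hop): 0.0163265, 0.16, 0.0150943 ms; sum = 0.191421 ms.
Propagation delays (d/s per hop): 0.00340336, 0.00275, 0.011 ms; sum = 0.0171534 ms.
End-to-end = 0.2086 ms.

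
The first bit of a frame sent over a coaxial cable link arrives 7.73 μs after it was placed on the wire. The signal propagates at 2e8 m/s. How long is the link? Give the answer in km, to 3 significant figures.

1.55 km

d = s × t_prop = 200000000 × 7.73e-06 = 1.55 km.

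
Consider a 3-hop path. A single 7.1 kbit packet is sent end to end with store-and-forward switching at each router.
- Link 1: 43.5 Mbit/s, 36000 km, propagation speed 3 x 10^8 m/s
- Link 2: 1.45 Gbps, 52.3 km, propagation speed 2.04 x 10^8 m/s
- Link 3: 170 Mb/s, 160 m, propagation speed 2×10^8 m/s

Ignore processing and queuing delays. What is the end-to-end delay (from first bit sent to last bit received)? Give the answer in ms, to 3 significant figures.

120 ms

L = 7100 bits.
Transmission delays (L/R per hop): 0.163218, 0.00489655, 0.0417647 ms; sum = 0.20988 ms.
Propagation delays (d/s per hop): 120, 0.256373, 0.0008 ms; sum = 120.257 ms.
End-to-end = 120 ms.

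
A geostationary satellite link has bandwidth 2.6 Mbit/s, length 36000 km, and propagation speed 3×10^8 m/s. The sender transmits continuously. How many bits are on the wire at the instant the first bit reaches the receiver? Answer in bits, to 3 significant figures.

Propagation delay = 36000000 / 300000000 = 0.12 s.
BDP = R × t_prop = 2600000 × 0.12 = 312000 bits.

312000 bits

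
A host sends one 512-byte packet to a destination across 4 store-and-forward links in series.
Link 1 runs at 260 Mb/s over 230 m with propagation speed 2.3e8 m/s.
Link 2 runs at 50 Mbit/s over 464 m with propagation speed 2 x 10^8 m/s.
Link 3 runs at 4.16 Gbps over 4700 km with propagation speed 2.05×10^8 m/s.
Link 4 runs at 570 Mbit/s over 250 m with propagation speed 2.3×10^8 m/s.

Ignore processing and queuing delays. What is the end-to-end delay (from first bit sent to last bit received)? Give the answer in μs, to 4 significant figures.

23040 μs

L = 512 × 8 = 4096 bits.
Transmission delays (L/R per hop): 15.7538, 81.92, 0.984615, 7.18596 μs; sum = 105.844 μs.
Propagation delays (d/s per hop): 1, 2.32, 22926.8, 1.08696 μs; sum = 22931.2 μs.
End-to-end = 23040 μs.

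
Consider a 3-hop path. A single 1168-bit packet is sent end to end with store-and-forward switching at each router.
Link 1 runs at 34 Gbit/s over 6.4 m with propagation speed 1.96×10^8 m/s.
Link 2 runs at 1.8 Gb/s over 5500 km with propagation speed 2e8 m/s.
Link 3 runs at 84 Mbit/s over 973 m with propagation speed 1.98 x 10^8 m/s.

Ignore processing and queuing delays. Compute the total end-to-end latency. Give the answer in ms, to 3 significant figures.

27.5 ms

Transmission delays (L/R per hop): 3.43529e-05, 0.000648889, 0.0139048 ms; sum = 0.014588 ms.
Propagation delays (d/s per hop): 3.26531e-05, 27.5, 0.00491414 ms; sum = 27.5049 ms.
End-to-end = 27.5 ms.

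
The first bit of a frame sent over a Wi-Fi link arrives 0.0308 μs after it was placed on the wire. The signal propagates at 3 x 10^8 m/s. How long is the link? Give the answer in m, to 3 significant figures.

d = s × t_prop = 300000000 × 3.08e-08 = 9.24 m.

9.24 m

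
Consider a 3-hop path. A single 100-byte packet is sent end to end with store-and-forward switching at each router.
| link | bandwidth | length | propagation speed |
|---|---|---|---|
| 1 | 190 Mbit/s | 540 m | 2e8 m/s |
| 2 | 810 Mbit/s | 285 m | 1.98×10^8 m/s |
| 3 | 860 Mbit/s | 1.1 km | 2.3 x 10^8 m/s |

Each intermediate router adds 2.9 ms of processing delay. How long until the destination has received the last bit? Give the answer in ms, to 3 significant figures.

L = 100 × 8 = 800 bits.
Transmission delays (L/R per hop): 0.00421053, 0.000987654, 0.000930233 ms; sum = 0.00612841 ms.
Propagation delays (d/s per hop): 0.0027, 0.00143939, 0.00478261 ms; sum = 0.008922 ms.
Processing at 2 router(s): 2 × 2.9 ms = 5.8 ms.
End-to-end = 5.82 ms.

5.82 ms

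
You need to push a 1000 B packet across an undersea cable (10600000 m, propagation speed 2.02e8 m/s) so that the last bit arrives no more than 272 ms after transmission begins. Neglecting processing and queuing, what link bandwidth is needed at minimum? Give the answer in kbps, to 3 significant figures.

L = 8000 bits.
Propagation delay = 10600000 / 202000000 = 52.4752 ms.
Transmission budget = 272 − 52.4752 = 219.525 ms.
R ≥ L / t_tx = 8000 bits / 0.219525 s = 36.4 kbps.

36.4 kbps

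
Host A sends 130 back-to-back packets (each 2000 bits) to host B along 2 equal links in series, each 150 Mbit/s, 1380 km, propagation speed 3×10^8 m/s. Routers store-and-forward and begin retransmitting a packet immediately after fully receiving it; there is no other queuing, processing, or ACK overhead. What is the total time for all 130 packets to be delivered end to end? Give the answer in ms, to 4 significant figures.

10.95 ms

Per-hop transmission t_tx = L/R = 2000/150000000 = 0.0133333 ms.
Per-hop propagation t_prop = 1380000/300000000 = 4.6 ms.
Pipeline fill: first packet needs 2·t_tx to clear all hops; remaining 129 packets each add one t_tx.
Total = (2+130-1)·t_tx + 2·t_prop = 131·0.0133333 + 2·4.6 = 10.95 ms.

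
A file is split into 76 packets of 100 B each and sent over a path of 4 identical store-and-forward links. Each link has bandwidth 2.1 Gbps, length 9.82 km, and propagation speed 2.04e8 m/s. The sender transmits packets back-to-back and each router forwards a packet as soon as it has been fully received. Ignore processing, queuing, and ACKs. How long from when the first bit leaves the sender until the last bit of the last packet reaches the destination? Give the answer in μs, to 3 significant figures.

223 μs

Per-hop transmission t_tx = L/R = 800/2100000000 = 0.380952 μs.
Per-hop propagation t_prop = 9820/204000000 = 48.1373 μs.
Pipeline fill: first packet needs 4·t_tx to clear all hops; remaining 75 packets each add one t_tx.
Total = (4+76-1)·t_tx + 4·t_prop = 79·0.380952 + 4·48.1373 = 223 μs.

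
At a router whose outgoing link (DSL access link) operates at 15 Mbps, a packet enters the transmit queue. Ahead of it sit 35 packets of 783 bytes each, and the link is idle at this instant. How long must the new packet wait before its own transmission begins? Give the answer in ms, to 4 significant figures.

14.62 ms

Each queued packet: L/R = 6264/15000000 = 0.4176 ms.
35 queued → 14.616 ms.
Queuing delay = 14.62 ms.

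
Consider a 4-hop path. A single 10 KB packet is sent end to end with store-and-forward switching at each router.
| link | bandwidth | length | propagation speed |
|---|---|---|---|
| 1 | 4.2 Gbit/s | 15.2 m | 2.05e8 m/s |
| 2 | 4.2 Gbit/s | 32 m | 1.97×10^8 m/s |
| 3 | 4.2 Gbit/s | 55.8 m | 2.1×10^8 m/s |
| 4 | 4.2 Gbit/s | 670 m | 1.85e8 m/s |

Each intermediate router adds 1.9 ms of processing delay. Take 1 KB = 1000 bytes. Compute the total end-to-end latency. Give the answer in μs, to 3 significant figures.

L = 80000 bits.
Transmission delay per hop = L/R = 80000/4200000000 = 19.0476 μs; 4 hops → 76.1905 μs.
Propagation delays (d/s per hop): 0.0741463, 0.162437, 0.265714, 3.62162 μs; sum = 4.12392 μs.
Processing at 3 router(s): 3 × 1.9 ms = 5700 μs.
End-to-end = 5780 μs.

5780 μs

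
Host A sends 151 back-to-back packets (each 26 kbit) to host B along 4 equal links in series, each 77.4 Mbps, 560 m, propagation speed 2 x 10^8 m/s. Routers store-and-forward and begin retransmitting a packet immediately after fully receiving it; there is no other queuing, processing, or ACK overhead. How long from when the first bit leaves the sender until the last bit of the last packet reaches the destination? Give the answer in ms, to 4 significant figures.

Per-hop transmission t_tx = L/R = 26000/77400000 = 0.335917 ms.
Per-hop propagation t_prop = 560/200000000 = 0.0028 ms.
Pipeline fill: first packet needs 4·t_tx to clear all hops; remaining 150 packets each add one t_tx.
Total = (4+151-1)·t_tx + 4·t_prop = 154·0.335917 + 4·0.0028 = 51.74 ms.

51.74 ms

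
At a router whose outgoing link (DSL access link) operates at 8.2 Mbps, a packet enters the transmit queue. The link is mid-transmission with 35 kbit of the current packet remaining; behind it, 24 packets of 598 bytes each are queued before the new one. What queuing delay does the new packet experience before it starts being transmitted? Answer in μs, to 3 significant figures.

Each queued packet: L/R = 4784/8.2e+06 = 583.415 μs.
24 queued → 14002 μs.
Plus remaining 35000 bits of current packet: 4268.29 μs.
Queuing delay = 18300 μs.

18300 μs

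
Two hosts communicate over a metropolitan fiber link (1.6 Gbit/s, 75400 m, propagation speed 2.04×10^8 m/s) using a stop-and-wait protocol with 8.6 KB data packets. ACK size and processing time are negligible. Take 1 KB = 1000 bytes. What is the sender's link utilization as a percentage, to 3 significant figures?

5.50 %

t_tx = L/R = 68800/1600000000 = 4.3e-05 s.
t_prop = 75400/204000000 = 0.000369608 s; RTT = 0.000739216 s.
Cycle = t_tx + RTT = 0.000782216 s.
Utilization = t_tx / cycle = 4.3e-05/0.000782216 = 5.50 %.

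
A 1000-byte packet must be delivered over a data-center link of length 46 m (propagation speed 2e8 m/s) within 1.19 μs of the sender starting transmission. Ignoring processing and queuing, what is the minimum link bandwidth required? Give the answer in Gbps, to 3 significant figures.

L = 8000 bits.
Propagation delay = 46 / 200000000 = 0.23 μs.
Transmission budget = 1.19 − 0.23 = 0.96 μs.
R ≥ L / t_tx = 8000 bits / 9.6e-07 s = 8.33 Gbps.

8.33 Gbps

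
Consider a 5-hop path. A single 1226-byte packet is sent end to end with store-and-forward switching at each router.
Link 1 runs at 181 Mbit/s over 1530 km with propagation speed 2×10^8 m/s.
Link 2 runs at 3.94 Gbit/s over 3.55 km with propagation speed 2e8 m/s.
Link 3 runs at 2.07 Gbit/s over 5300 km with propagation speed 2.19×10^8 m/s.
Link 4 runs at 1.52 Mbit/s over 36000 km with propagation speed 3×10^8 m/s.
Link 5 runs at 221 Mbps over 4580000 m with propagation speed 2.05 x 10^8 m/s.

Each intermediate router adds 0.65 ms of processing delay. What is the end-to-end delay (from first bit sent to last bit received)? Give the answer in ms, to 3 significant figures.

183 ms

L = 1226 × 8 = 9808 bits.
Transmission delays (L/R per hop): 0.0541878, 0.00248934, 0.00473816, 6.45263, 0.0443801 ms; sum = 6.55843 ms.
Propagation delays (d/s per hop): 7.65, 0.01775, 24.2009, 120, 22.3415 ms; sum = 174.21 ms.
Processing at 4 router(s): 4 × 0.65 ms = 2.6 ms.
End-to-end = 183 ms.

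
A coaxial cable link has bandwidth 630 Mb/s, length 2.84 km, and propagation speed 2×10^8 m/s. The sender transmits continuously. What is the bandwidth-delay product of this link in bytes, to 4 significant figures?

1118 bytes

Propagation delay = 2840 / 200000000 = 1.42e-05 s.
BDP = R × t_prop = 630000000 × 1.42e-05 = 8946 bits.
In bytes: 8946/8 = 1118 bytes.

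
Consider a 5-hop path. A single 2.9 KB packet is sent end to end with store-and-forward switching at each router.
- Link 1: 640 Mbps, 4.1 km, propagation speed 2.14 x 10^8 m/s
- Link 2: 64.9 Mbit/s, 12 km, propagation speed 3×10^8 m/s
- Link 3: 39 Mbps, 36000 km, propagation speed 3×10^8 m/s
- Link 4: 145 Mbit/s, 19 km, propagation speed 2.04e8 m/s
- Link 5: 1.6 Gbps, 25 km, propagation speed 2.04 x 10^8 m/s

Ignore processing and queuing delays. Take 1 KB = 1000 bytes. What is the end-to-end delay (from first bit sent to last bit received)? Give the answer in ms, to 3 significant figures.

121 ms

L = 23200 bits.
Transmission delays (L/R per hop): 0.03625, 0.357473, 0.594872, 0.16, 0.0145 ms; sum = 1.16309 ms.
Propagation delays (d/s per hop): 0.0191589, 0.04, 120, 0.0931373, 0.122549 ms; sum = 120.275 ms.
End-to-end = 121 ms.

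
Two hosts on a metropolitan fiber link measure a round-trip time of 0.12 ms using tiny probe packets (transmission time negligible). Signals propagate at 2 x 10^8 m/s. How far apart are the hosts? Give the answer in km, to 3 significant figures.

12.0 km

One-way propagation = RTT/2 = 0.06 ms.
d = s × t = 200000000 × 6e-05 = 12.0 km.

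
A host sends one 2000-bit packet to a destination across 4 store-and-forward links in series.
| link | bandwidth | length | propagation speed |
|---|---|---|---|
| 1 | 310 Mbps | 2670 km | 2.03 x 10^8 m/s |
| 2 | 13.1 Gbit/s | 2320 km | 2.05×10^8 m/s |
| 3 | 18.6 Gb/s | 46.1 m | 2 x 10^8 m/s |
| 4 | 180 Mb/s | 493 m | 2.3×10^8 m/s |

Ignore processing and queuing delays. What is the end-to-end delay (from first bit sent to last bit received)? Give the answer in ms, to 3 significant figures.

Transmission delays (L/R per hop): 0.00645161, 0.000152672, 0.000107527, 0.0111111 ms; sum = 0.0178229 ms.
Propagation delays (d/s per hop): 13.1527, 11.3171, 0.0002305, 0.00214348 ms; sum = 24.4722 ms.
End-to-end = 24.5 ms.

24.5 ms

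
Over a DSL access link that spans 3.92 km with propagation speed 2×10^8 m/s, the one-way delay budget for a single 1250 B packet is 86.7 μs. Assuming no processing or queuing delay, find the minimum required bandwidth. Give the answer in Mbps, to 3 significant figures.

L = 10000 bits.
Propagation delay = 3920 / 200000000 = 19.6 μs.
Transmission budget = 86.7 − 19.6 = 67.1 μs.
R ≥ L / t_tx = 10000 bits / 6.71e-05 s = 149 Mbps.

149 Mbps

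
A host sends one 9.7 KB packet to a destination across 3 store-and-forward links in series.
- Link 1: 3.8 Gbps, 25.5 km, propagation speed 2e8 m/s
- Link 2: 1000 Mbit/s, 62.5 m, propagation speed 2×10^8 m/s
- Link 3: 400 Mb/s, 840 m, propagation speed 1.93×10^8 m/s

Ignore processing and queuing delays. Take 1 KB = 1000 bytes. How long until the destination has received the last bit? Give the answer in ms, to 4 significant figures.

0.4242 ms

L = 77600 bits.
Transmission delays (L/R per hop): 0.0204211, 0.0776, 0.194 ms; sum = 0.292021 ms.
Propagation delays (d/s per hop): 0.1275, 0.0003125, 0.00435233 ms; sum = 0.132165 ms.
End-to-end = 0.4242 ms.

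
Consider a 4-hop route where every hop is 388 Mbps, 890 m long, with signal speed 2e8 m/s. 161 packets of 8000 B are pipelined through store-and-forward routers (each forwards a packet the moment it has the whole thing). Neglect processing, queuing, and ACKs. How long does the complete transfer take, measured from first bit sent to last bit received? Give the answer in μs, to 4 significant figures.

Per-hop transmission t_tx = L/R = 64000/388000000 = 164.948 μs.
Per-hop propagation t_prop = 890/200000000 = 4.45 μs.
Pipeline fill: first packet needs 4·t_tx to clear all hops; remaining 160 packets each add one t_tx.
Total = (4+161-1)·t_tx + 4·t_prop = 164·164.948 + 4·4.45 = 27070 μs.

27070 μs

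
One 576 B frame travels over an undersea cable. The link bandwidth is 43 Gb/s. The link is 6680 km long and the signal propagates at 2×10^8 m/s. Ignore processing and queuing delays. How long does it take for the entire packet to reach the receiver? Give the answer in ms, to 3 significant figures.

L = 576 × 8 = 4608 bits.
Transmission delay = L/R = 4608 / 43000000000 = 0.000107163 ms.
Propagation delay = d/s = 6680000 m / 200000000 m/s = 33.4 ms.
Total = 33.4 ms.

33.4 ms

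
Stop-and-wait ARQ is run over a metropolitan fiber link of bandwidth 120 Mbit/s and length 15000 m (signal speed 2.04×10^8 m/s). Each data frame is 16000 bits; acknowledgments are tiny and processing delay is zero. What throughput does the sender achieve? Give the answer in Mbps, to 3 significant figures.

57.1 Mbps

t_tx = L/R = 16000/120000000 = 0.000133333 s.
t_prop = 15000/204000000 = 7.35294e-05 s; RTT = 0.000147059 s.
Cycle = t_tx + RTT = 0.000280392 s.
Throughput = L / cycle = 16000 / 0.000280392 = 57.1 Mbps.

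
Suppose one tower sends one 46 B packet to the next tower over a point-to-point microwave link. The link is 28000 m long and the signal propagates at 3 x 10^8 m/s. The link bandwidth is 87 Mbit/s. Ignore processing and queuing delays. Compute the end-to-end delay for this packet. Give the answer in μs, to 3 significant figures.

L = 46 × 8 = 368 bits.
Transmission delay = L/R = 368 / 87000000 = 4.22989 μs.
Propagation delay = d/s = 28000 m / 300000000 m/s = 93.3333 μs.
Total = 97.6 μs.

97.6 μs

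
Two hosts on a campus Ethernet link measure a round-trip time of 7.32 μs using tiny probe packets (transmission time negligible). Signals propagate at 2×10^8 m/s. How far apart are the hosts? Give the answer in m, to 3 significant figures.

One-way propagation = RTT/2 = 3.66 μs.
d = s × t = 200000000 × 3.66e-06 = 732 m.

732 m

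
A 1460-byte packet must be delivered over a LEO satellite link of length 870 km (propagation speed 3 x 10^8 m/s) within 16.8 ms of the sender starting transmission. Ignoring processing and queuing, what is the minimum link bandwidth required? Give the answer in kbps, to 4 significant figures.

L = 11680 bits.
Propagation delay = 870000 / 300000000 = 2.9 ms.
Transmission budget = 16.8 − 2.9 = 13.9 ms.
R ≥ L / t_tx = 11680 bits / 0.0139 s = 840.3 kbps.

840.3 kbps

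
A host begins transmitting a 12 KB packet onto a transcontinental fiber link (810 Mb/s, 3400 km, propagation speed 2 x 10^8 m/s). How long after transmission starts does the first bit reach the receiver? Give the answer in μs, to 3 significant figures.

First bit experiences only propagation delay: d/s = 3400000/200000000 = 17000 μs.

17000 μs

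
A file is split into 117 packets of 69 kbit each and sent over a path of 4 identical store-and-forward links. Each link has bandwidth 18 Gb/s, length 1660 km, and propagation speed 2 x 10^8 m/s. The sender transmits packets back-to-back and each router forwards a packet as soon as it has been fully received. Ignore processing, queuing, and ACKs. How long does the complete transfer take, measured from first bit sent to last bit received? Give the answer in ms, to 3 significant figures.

Per-hop transmission t_tx = L/R = 69000/18000000000 = 0.00383333 ms.
Per-hop propagation t_prop = 1660000/200000000 = 8.3 ms.
Pipeline fill: first packet needs 4·t_tx to clear all hops; remaining 116 packets each add one t_tx.
Total = (4+117-1)·t_tx + 4·t_prop = 120·0.00383333 + 4·8.3 = 33.7 ms.

33.7 ms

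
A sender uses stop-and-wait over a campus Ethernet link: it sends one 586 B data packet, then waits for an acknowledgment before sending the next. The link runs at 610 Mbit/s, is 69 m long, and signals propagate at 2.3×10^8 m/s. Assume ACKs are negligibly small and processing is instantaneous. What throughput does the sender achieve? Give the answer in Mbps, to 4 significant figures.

565.8 Mbps

t_tx = L/R = 4688/610000000 = 7.68525e-06 s.
t_prop = 69/2.3e+08 = 3e-07 s; RTT = 6e-07 s.
Cycle = t_tx + RTT = 8.28525e-06 s.
Throughput = L / cycle = 4688 / 8.28525e-06 = 565.8 Mbps.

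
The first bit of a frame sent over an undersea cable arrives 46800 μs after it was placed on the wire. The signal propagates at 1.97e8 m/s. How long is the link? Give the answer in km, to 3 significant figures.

d = s × t_prop = 197000000 × 0.0468 = 9220 km.

9220 km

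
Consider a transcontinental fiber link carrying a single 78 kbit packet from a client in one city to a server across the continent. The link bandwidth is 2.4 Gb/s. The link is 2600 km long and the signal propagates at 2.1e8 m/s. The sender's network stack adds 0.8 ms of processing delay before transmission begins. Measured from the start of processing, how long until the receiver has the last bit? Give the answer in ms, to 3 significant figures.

13.2 ms

L = 78000 bits.
Transmission delay = L/R = 78000 / 2400000000 = 0.0325 ms.
Propagation delay = d/s = 2600000 m / 210000000 m/s = 12.381 ms.
Plus processing delay 0.8 ms = 0.8 ms.
Total = 13.2 ms.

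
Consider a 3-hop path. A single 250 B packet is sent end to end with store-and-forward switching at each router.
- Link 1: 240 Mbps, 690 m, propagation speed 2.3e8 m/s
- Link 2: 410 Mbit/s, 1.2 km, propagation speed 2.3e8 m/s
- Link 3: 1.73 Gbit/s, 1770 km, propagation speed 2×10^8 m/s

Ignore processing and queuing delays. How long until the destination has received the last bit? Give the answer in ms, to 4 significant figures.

8.873 ms

L = 250 × 8 = 2000 bits.
Transmission delays (L/R per hop): 0.00833333, 0.00487805, 0.00115607 ms; sum = 0.0143675 ms.
Propagation delays (d/s per hop): 0.003, 0.00521739, 8.85 ms; sum = 8.85822 ms.
End-to-end = 8.873 ms.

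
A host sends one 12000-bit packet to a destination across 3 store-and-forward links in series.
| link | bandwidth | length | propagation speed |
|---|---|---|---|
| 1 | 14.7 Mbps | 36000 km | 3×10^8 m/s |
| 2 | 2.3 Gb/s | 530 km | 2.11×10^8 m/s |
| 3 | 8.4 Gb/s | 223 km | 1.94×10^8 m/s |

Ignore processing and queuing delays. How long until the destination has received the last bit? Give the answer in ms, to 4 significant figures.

124.5 ms

Transmission delays (L/R per hop): 0.816327, 0.00521739, 0.00142857 ms; sum = 0.822972 ms.
Propagation delays (d/s per hop): 120, 2.51185, 1.14948 ms; sum = 123.661 ms.
End-to-end = 124.5 ms.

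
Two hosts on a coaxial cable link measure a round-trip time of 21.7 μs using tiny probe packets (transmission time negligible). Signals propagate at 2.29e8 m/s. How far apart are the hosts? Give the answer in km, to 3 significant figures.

One-way propagation = RTT/2 = 10.85 μs.
d = s × t = 229000000 × 1.085e-05 = 2.48 km.

2.48 km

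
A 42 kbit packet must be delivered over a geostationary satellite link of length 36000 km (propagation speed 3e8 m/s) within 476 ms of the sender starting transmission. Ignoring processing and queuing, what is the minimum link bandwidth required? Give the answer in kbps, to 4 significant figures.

118.0 kbps

Propagation delay = 36000000 / 300000000 = 120 ms.
Transmission budget = 476 − 120 = 356 ms.
R ≥ L / t_tx = 42000 bits / 0.356 s = 118.0 kbps.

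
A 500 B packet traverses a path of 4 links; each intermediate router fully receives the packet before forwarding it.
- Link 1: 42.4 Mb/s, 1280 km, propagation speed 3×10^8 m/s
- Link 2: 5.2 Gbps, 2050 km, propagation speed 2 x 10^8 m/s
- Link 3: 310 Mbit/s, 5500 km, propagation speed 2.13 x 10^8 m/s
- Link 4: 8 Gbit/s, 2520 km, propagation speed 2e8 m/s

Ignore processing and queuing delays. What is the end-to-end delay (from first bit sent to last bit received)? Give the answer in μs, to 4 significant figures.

L = 500 × 8 = 4000 bits.
Transmission delays (L/R per hop): 94.3396, 0.769231, 12.9032, 0.5 μs; sum = 108.512 μs.
Propagation delays (d/s per hop): 4266.67, 10250, 25821.6, 12600 μs; sum = 52938.3 μs.
End-to-end = 53050 μs.

53050 μs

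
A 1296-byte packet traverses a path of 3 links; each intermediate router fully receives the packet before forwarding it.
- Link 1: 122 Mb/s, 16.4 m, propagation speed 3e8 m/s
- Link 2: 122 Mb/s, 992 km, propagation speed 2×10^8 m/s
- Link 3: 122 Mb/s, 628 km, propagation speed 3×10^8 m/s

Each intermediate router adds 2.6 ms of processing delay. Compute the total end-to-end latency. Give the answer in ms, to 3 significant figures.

L = 1296 × 8 = 10368 bits.
Transmission delay per hop = L/R = 10368/122000000 = 0.0849836 ms; 3 hops → 0.254951 ms.
Propagation delays (d/s per hop): 5.46667e-05, 4.96, 2.09333 ms; sum = 7.05339 ms.
Processing at 2 router(s): 2 × 2.6 ms = 5.2 ms.
End-to-end = 12.5 ms.

12.5 ms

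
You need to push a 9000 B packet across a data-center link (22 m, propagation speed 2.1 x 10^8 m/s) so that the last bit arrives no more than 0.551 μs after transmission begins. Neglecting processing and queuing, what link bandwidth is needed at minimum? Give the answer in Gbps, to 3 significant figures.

L = 72000 bits.
Propagation delay = 22 / 210000000 = 0.104762 μs.
Transmission budget = 0.551 − 0.104762 = 0.446238 μs.
R ≥ L / t_tx = 72000 bits / 4.46238e-07 s = 161 Gbps.

161 Gbps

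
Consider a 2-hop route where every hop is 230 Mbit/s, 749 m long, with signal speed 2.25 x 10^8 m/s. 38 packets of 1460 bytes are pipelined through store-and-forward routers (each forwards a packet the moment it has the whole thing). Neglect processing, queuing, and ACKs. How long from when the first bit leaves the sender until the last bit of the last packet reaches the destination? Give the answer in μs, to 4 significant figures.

Per-hop transmission t_tx = L/R = 11680/230000000 = 50.7826 μs.
Per-hop propagation t_prop = 749/225000000 = 3.32889 μs.
Pipeline fill: first packet needs 2·t_tx to clear all hops; remaining 37 packets each add one t_tx.
Total = (2+38-1)·t_tx + 2·t_prop = 39·50.7826 + 2·3.32889 = 1987 μs.

1987 μs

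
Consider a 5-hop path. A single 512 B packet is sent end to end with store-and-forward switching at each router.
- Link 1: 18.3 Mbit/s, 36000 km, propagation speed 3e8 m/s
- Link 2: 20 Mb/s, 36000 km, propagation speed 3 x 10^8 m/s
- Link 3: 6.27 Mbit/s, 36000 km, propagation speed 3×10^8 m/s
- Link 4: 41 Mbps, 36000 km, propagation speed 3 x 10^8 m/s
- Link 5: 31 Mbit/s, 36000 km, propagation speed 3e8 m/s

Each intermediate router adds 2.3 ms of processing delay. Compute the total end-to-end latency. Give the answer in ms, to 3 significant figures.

L = 512 × 8 = 4096 bits.
Transmission delays (L/R per hop): 0.223825, 0.2048, 0.65327, 0.0999024, 0.132129 ms; sum = 1.31393 ms.
Propagation delays (d/s per hop): 120, 120, 120, 120, 120 ms; sum = 600 ms.
Processing at 4 router(s): 4 × 2.3 ms = 9.2 ms.
End-to-end = 611 ms.

611 ms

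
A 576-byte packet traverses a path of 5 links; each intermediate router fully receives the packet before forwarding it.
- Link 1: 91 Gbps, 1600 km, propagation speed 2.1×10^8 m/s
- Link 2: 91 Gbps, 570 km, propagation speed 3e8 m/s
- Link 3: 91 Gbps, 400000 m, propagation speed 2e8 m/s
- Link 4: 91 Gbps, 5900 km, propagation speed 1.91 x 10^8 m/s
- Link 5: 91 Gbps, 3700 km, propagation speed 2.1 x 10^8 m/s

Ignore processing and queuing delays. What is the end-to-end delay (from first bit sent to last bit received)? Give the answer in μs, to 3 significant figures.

60000 μs

L = 576 × 8 = 4608 bits.
Transmission delay per hop = L/R = 4608/91000000000 = 0.0506374 μs; 5 hops → 0.253187 μs.
Propagation delays (d/s per hop): 7619.05, 1900, 2000, 30890.1, 17619 μs; sum = 60028.1 μs.
End-to-end = 60000 μs.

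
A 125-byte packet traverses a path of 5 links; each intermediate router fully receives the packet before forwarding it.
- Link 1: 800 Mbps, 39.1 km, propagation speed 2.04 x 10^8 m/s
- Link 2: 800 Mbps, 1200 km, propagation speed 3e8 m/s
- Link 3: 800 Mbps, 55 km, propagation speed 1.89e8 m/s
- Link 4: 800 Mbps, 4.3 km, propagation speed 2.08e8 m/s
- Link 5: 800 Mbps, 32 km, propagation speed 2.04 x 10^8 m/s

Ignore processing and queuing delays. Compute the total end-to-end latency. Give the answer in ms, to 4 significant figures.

4.666 ms

L = 125 × 8 = 1000 bits.
Transmission delay per hop = L/R = 1000/800000000 = 0.00125 ms; 5 hops → 0.00625 ms.
Propagation delays (d/s per hop): 0.191667, 4, 0.291005, 0.0206731, 0.156863 ms; sum = 4.66021 ms.
End-to-end = 4.666 ms.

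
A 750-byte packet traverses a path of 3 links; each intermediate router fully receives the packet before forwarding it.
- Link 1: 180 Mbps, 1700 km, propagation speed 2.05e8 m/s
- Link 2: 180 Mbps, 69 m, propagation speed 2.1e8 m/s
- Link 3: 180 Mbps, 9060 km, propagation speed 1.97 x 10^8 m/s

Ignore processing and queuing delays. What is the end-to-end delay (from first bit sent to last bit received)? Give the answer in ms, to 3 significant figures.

54.4 ms

L = 750 × 8 = 6000 bits.
Transmission delay per hop = L/R = 6000/180000000 = 0.0333333 ms; 3 hops → 0.1 ms.
Propagation delays (d/s per hop): 8.29268, 0.000328571, 45.9898 ms; sum = 54.2829 ms.
End-to-end = 54.4 ms.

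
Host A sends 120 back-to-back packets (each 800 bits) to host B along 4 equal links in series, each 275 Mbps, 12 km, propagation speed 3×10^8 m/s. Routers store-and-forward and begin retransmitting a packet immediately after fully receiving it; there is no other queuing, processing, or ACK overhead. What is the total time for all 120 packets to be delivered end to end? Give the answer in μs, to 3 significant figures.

Per-hop transmission t_tx = L/R = 800/275000000 = 2.90909 μs.
Per-hop propagation t_prop = 12000/300000000 = 40 μs.
Pipeline fill: first packet needs 4·t_tx to clear all hops; remaining 119 packets each add one t_tx.
Total = (4+120-1)·t_tx + 4·t_prop = 123·2.90909 + 4·40 = 518 μs.

518 μs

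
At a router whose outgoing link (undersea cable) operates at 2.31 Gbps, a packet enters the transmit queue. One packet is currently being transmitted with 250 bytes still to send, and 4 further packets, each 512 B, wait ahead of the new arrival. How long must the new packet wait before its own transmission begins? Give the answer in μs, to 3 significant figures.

7.96 μs

Each queued packet: L/R = 4096/2310000000 = 1.77316 μs.
4 queued → 7.09264 μs.
Plus remaining 2000 bits of current packet: 0.865801 μs.
Queuing delay = 7.96 μs.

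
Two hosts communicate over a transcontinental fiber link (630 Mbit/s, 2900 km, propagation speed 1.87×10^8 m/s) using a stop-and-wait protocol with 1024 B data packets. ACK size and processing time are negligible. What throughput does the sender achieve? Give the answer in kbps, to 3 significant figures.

264 kbps

t_tx = L/R = 8192/630000000 = 1.30032e-05 s.
t_prop = 2900000/187000000 = 0.015508 s; RTT = 0.031016 s.
Cycle = t_tx + RTT = 0.031029 s.
Throughput = L / cycle = 8192 / 0.031029 = 264 kbps.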